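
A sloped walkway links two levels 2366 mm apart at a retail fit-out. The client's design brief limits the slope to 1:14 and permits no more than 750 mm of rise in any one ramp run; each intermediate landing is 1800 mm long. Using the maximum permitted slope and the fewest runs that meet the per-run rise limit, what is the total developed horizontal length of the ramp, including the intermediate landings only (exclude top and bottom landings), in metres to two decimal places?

⌈2366/750⌉ = 4 ramp runs. That means 3 intermediate landings.
Horizontal run for 2366 mm of rise at 1:14 is 2366 × 14 = 33124 mm.
Intermediate landings: 3 × 1800 = 5400 mm.
Total developed length = 33124 + 5400 = 38524 mm.
= 38.52 m.

38.52 m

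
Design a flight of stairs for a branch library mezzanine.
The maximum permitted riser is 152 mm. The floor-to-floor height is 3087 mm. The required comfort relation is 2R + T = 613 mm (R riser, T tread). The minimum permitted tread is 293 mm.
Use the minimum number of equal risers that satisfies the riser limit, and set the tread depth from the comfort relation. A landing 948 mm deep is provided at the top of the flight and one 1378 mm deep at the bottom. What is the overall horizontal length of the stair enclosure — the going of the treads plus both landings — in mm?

8706 mm

3087 / 152 = 20.309 → round up to 21 risers.
R = 3087 ÷ 21 = 147 mm.
Tread T = 613 − 2 × 147 = 319 mm (≥ 293 mm).
Treads = 21 − 1 = 20; going = 20 × 319 = 6380 mm.
Enclosure = 6380 + 948 + 1378 = 8706 mm.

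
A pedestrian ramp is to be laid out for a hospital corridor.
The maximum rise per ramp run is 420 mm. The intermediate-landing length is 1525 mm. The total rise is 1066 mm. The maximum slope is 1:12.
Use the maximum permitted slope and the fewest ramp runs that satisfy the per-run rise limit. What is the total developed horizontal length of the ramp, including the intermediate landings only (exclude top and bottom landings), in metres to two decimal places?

15.84 m

At most 420 each: 1066/420 = 2.54, giving 3 ramp runs. That means 2 intermediate landings.
Horizontal run for 1066 mm of rise at 1:12 is 1066 × 12 = 12792 mm.
Intermediate landings: 2 × 1525 = 3050 mm.
Developed length = 12792 + 3050 = 15842 mm.
= 15.84 m.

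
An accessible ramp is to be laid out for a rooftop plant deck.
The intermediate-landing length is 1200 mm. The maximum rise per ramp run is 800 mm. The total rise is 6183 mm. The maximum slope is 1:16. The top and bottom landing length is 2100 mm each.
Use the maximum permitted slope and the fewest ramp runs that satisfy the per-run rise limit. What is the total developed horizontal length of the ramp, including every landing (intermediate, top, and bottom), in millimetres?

⌈6183/800⌉ = 8 ramp runs. That means 7 intermediate landings.
Horizontal run for 6183 mm of rise at 1:16 is 6183 × 16 = 98928 mm.
Intermediate landings: 7 × 1200 = 8400 mm.
Top and bottom landings: 2 × 2100 = 4200 mm.
Total = 98928 + 8400 + 4200 = 111528 mm.

111528 mm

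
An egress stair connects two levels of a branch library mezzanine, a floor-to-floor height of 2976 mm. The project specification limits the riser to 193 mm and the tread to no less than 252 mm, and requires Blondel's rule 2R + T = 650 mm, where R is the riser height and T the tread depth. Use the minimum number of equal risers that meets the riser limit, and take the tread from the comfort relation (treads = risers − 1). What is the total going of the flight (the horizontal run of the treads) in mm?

⌈2976/193⌉ = 16 risers.
Each riser is 2976/16 = 186 mm (≤ 193 mm).
Tread T = 650 − 2 × 186 = 278 mm (≥ 252 mm).
16 risers give 15 treads; going = 15 × 278 = 4170 mm.

4170 mm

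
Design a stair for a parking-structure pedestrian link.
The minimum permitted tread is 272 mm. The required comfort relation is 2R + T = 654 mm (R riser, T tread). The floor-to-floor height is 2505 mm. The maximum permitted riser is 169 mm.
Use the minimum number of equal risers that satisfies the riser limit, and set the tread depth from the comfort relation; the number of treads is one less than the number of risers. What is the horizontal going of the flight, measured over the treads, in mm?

At most 169 each: 2505/169 = 14.82, giving 15 risers.
R = 2505 ÷ 15 = 167 mm.
Tread T = 654 − 2 × 167 = 320 mm (≥ 272 mm).
Treads = 15 − 1 = 14; going = 14 × 320 = 4480 mm.

4480 mm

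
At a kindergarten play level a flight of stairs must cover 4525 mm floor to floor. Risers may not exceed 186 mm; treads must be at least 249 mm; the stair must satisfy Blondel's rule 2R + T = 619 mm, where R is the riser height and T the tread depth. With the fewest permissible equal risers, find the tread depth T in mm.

4525 / 186 = 24.33, so 25 risers are needed.
R = 4525 ÷ 25 = 181 mm.
T = 619 − 2·181 = 257 mm, which satisfies the 249 mm minimum.

257 mm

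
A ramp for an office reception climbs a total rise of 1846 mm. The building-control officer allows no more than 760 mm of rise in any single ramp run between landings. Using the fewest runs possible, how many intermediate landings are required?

1846 / 760 = 2.429 → round up to 3 ramp runs.
3 runs are separated by 2 intermediate landings.

2 intermediate landings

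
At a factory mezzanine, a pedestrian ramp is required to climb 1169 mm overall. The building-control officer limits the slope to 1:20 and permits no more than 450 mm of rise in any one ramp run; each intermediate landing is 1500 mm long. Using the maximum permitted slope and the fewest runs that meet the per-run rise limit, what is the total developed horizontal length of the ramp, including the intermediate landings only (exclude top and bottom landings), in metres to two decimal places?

At most 450 each: 1169/450 = 2.60, giving 3 ramp runs. That means 2 intermediate landings.
Horizontal run for 1169 mm of rise at 1:20 is 1169 × 20 = 23380 mm.
Intermediate landings: 2 × 1500 = 3000 mm.
Developed length = 23380 + 3000 = 26380 mm.
= 26.38 m.

26.38 m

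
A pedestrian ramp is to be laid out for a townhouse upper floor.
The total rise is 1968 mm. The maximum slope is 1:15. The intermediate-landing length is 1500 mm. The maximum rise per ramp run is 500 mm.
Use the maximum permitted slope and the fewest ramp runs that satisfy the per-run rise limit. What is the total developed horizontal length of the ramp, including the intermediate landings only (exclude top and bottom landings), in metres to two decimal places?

1968 / 500 = 3.936 → round up to 4 ramp runs. That means 3 intermediate landings.
Horizontal run for 1968 mm of rise at 1:15 is 1968 × 15 = 29520 mm.
3 intermediate landings contribute 3 × 1500 = 4500 mm.
Total developed length = 29520 + 4500 = 34020 mm.
= 34.02 m.

34.02 m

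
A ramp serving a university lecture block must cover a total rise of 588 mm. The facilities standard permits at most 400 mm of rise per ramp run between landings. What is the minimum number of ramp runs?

588 / 400 = 1.470 → round up to 2 ramp runs.

2 runs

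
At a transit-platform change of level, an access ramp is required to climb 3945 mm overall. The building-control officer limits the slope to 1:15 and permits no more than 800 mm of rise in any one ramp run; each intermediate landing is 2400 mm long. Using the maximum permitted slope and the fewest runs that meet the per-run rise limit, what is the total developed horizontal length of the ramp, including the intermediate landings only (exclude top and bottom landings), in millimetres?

3945 / 800 = 4.93, so 5 ramp runs are needed. That means 4 intermediate landings.
Ramp run (horizontal) at 1:15: 3945 × 15 = 59175 mm.
4 intermediate landings contribute 4 × 2400 = 9600 mm.
Developed length = 59175 + 9600 = 68775 mm.

68775 mm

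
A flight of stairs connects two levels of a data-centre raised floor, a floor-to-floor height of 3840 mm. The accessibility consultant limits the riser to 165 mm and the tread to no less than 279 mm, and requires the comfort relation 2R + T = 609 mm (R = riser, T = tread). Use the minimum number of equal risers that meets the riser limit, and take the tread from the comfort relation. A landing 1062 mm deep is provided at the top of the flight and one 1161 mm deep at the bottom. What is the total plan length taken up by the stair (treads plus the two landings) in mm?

At most 165 each: 3840/165 = 23.27, giving 24 risers.
Riser R = 3840 / 24 = 160 mm, within the 165 mm limit.
Tread T = 609 − 2 × 160 = 289 mm (≥ 279 mm).
Treads = 24 − 1 = 23; going = 23 × 289 = 6647 mm.
Enclosure = 6647 + 1062 + 1161 = 8870 mm.

8870 mm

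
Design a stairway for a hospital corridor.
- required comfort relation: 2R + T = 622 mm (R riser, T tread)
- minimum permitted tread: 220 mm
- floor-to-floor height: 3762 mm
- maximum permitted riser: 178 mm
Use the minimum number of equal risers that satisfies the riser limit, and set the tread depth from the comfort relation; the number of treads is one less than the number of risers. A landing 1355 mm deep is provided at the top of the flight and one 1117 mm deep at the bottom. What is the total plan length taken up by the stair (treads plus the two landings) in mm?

8352 mm

3762 / 178 = 21.13, so 22 risers are needed.
R = 3762 ÷ 22 = 171 mm.
T = 622 − 2·171 = 280 mm, which satisfies the 220 mm minimum.
Treads = 22 − 1 = 21; going = 21 × 280 = 5880 mm.
Enclosure = 5880 + 1355 + 1117 = 8352 mm.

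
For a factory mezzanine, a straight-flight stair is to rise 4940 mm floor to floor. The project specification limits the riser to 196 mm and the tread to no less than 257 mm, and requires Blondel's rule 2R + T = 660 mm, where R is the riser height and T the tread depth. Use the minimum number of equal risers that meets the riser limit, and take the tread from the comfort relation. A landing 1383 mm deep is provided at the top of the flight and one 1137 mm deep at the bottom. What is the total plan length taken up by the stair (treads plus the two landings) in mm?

4940 / 196 = 25.20, so 26 risers are needed.
R = 4940 ÷ 26 = 190 mm.
Tread T = 660 − 2 × 190 = 280 mm (≥ 257 mm).
Treads = 26 − 1 = 25; going = 25 × 280 = 7000 mm.
Add landings: 7000 + 1383 + 1137 = 9520 mm.

9520 mm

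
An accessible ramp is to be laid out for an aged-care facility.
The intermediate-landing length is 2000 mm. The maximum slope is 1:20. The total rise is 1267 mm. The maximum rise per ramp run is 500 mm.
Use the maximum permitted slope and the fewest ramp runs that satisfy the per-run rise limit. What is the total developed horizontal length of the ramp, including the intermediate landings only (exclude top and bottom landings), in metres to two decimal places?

1267 / 500 = 2.53, so 3 ramp runs are needed. That means 2 intermediate landings.
Horizontal run for 1267 mm of rise at 1:20 is 1267 × 20 = 25340 mm.
2 intermediate landings contribute 2 × 2000 = 4000 mm.
Total developed length = 25340 + 4000 = 29340 mm.
= 29.34 m.

29.34 m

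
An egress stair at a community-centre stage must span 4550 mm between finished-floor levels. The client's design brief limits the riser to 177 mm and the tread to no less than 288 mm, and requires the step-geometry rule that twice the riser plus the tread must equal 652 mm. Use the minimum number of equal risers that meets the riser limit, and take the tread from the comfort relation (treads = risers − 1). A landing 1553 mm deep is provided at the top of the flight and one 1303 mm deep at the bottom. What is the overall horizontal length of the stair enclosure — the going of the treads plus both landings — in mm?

10406 mm

4550 / 177 = 25.71, so 26 risers are needed.
Each riser is 4550/26 = 175 mm (≤ 177 mm).
T = 652 − 2·175 = 302 mm, which satisfies the 288 mm minimum.
Treads = 26 − 1 = 25; going = 25 × 302 = 7550 mm.
Enclosure = 7550 + 1553 + 1303 = 10406 mm.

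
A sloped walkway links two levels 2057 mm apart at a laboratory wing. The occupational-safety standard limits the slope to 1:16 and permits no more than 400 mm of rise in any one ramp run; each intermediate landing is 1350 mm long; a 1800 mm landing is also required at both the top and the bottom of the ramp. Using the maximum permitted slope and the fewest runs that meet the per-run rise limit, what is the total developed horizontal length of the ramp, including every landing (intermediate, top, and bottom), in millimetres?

2057 / 400 = 5.14, so 6 ramp runs are needed. That means 5 intermediate landings.
Ramp run (horizontal) at 1:16: 2057 × 16 = 32912 mm.
Intermediate landings: 5 × 1350 = 6750 mm.
Top and bottom landings: 2 × 1800 = 3600 mm.
Total = 32912 + 6750 + 3600 = 43262 mm.

43262 mm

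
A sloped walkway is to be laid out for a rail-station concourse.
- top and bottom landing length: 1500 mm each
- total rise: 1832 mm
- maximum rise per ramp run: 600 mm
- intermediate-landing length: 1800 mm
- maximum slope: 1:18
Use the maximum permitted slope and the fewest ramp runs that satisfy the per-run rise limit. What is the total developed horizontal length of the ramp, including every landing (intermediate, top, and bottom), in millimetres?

1832 / 600 = 3.05, so 4 ramp runs are needed. That means 3 intermediate landings.
Ramp run (horizontal) at 1:18: 1832 × 18 = 32976 mm.
Intermediate landings: 3 × 1800 = 5400 mm.
Top and bottom landings: 2 × 1500 = 3000 mm.
Total = 32976 + 5400 + 3000 = 41376 mm.

41376 mm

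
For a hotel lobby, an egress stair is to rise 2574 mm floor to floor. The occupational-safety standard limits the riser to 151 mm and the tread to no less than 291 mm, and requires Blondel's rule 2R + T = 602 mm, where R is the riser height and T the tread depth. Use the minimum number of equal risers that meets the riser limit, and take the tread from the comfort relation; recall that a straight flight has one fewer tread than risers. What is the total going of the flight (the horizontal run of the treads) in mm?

5372 mm

At most 151 each: 2574/151 = 17.05, giving 18 risers.
Riser R = 2574 / 18 = 143 mm, within the 151 mm limit.
T = 602 − 2·143 = 316 mm, which satisfies the 291 mm minimum.
Treads = 18 − 1 = 17; going = 17 × 316 = 5372 mm.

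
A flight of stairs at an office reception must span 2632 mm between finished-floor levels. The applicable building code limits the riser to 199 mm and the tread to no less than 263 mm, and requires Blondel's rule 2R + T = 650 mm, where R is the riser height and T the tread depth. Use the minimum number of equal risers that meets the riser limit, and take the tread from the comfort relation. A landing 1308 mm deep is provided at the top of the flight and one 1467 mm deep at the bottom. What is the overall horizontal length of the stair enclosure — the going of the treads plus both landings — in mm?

6337 mm

⌈2632/199⌉ = 14 risers.
R = 2632 ÷ 14 = 188 mm.
T = 650 − 2·188 = 274 mm, which satisfies the 263 mm minimum.
Going = (14 − 1) × 274 = 3562 mm.
Add landings: 3562 + 1308 + 1467 = 6337 mm.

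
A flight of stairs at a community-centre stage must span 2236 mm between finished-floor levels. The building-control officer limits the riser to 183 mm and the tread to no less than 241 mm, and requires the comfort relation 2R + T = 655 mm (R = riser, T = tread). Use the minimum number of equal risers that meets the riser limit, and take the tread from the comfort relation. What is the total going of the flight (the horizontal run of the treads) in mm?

3732 mm

⌈2236/183⌉ = 13 risers.
Riser R = 2236 / 13 = 172 mm, within the 183 mm limit.
Tread T = 655 − 2 × 172 = 311 mm (≥ 241 mm).
Going = (13 − 1) × 311 = 3732 mm.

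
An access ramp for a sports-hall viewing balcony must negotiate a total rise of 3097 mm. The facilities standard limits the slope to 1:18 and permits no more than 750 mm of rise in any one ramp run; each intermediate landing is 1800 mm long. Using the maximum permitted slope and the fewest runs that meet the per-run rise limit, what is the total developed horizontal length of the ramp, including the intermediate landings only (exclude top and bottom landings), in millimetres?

62946 mm

⌈3097/750⌉ = 5 ramp runs. That means 4 intermediate landings.
Horizontal run for 3097 mm of rise at 1:18 is 3097 × 18 = 55746 mm.
Intermediate landings: 4 × 1800 = 7200 mm.
Developed length = 55746 + 7200 = 62946 mm.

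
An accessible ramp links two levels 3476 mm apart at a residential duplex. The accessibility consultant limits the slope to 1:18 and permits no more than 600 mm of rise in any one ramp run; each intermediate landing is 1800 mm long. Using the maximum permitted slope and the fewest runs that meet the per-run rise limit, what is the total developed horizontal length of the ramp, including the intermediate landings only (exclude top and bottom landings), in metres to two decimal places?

71.57 m

3476 / 600 = 5.79, so 6 ramp runs are needed. That means 5 intermediate landings.
Ramp run (horizontal) at 1:18: 3476 × 18 = 62568 mm.
Intermediate landings: 5 × 1800 = 9000 mm.
Developed length = 62568 + 9000 = 71568 mm.
= 71.57 m.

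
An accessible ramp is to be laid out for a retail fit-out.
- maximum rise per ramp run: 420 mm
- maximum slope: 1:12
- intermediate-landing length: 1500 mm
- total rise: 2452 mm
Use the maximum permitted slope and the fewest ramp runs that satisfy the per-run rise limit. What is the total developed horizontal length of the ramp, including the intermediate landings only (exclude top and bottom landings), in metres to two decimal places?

36.92 m

⌈2452/420⌉ = 6 ramp runs. That means 5 intermediate landings.
Ramp run (horizontal) at 1:12: 2452 × 12 = 29424 mm.
5 intermediate landings contribute 5 × 1500 = 7500 mm.
Developed length = 29424 + 7500 = 36924 mm.
= 36.92 m.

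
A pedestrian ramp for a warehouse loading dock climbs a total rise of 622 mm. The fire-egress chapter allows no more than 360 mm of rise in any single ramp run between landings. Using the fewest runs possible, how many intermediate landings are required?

1 intermediate landings

622 / 360 = 1.73, so 2 ramp runs are needed.
2 runs are separated by 1 intermediate landings.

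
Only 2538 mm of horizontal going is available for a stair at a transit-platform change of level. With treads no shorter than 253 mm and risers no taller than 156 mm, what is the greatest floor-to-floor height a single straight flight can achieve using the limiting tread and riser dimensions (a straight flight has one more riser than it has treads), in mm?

1716 mm

Treads that fit: ⌊2538 / 253⌋ = 10.
Risers = treads + 1 = 11.
Maximum height = 11 × 156 = 1716 mm.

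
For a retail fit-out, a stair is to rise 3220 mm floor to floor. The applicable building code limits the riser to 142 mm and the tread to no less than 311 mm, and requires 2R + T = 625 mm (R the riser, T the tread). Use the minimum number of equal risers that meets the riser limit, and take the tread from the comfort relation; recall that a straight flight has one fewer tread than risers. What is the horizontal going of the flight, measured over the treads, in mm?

3220 / 142 = 22.676 → round up to 23 risers.
R = 3220 ÷ 23 = 140 mm.
Tread T = 625 − 2 × 140 = 345 mm (≥ 311 mm).
23 risers give 22 treads; going = 22 × 345 = 7590 mm.

7590 mm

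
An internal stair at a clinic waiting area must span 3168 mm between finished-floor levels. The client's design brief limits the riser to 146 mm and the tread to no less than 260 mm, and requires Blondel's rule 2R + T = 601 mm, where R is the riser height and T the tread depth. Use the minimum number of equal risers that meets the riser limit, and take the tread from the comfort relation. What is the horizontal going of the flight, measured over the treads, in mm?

6573 mm

⌈3168/146⌉ = 22 risers.
Riser R = 3168 / 22 = 144 mm, within the 146 mm limit.
From 2R + T = 601: T = 601 − 288 = 313 mm.
Going = (22 − 1) × 313 = 6573 mm.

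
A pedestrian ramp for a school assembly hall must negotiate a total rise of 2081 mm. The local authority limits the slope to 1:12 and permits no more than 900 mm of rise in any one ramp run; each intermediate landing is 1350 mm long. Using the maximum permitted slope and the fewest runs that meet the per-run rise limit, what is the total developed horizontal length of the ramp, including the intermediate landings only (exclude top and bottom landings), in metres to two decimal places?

27.67 m

⌈2081/900⌉ = 3 ramp runs. That means 2 intermediate landings.
Ramp run (horizontal) at 1:12: 2081 × 12 = 24972 mm.
2 intermediate landings contribute 2 × 1350 = 2700 mm.
Total developed length = 24972 + 2700 = 27672 mm.
= 27.67 m.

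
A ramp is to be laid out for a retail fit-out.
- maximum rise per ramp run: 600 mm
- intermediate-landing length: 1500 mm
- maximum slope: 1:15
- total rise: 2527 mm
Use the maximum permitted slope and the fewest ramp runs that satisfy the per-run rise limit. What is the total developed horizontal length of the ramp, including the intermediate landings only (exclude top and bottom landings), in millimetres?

2527 / 600 = 4.212 → round up to 5 ramp runs. That means 4 intermediate landings.
Horizontal run for 2527 mm of rise at 1:15 is 2527 × 15 = 37905 mm.
4 intermediate landings contribute 4 × 1500 = 6000 mm.
Developed length = 37905 + 6000 = 43905 mm.

43905 mm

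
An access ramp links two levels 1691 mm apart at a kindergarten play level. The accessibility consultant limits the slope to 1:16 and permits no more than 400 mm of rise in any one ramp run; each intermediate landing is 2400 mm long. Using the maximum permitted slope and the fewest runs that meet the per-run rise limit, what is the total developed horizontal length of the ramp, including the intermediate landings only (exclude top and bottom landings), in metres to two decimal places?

1691 / 400 = 4.23, so 5 ramp runs are needed. That means 4 intermediate landings.
Ramp run (horizontal) at 1:16: 1691 × 16 = 27056 mm.
4 intermediate landings contribute 4 × 2400 = 9600 mm.
Total developed length = 27056 + 9600 = 36656 mm.
= 36.66 m.

36.66 m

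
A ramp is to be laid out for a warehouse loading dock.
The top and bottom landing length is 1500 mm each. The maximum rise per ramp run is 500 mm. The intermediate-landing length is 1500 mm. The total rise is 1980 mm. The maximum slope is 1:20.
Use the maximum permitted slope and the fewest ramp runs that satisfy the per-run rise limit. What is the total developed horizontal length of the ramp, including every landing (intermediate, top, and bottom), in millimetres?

1980 / 500 = 3.960 → round up to 4 ramp runs. That means 3 intermediate landings.
Horizontal run for 1980 mm of rise at 1:20 is 1980 × 20 = 39600 mm.
Intermediate landings: 3 × 1500 = 4500 mm.
Top and bottom landings: 2 × 1500 = 3000 mm.
Total = 39600 + 4500 + 3000 = 47100 mm.

47100 mm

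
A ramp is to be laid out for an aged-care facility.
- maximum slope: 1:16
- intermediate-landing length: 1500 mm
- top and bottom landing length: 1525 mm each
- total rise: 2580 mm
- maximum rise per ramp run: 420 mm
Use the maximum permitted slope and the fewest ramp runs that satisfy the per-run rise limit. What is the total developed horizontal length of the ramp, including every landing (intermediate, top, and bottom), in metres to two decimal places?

53.33 m

2580 / 420 = 6.14, so 7 ramp runs are needed. That means 6 intermediate landings.
Horizontal run for 2580 mm of rise at 1:16 is 2580 × 16 = 41280 mm.
Intermediate landings: 6 × 1500 = 9000 mm.
Top and bottom landings: 2 × 1525 = 3050 mm.
Total = 41280 + 9000 + 3050 = 53330 mm.
= 53.33 m.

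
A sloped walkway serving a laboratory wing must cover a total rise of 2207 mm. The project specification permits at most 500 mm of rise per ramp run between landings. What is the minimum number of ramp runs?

5 runs

2207 / 500 = 4.41, so 5 ramp runs are needed.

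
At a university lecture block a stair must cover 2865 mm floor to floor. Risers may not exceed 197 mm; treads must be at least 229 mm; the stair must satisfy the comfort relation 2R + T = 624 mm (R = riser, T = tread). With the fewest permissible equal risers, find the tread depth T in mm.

At most 197 each: 2865/197 = 14.54, giving 15 risers.
R = 2865 ÷ 15 = 191 mm.
T = 624 − 2·191 = 242 mm, which satisfies the 229 mm minimum.

242 mm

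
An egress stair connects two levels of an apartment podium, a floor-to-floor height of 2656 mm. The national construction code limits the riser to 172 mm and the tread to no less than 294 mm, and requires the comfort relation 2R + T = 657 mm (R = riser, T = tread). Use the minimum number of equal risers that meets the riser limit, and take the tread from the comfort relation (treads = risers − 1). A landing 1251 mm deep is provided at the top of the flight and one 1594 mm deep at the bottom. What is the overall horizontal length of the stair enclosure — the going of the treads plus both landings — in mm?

2656 / 172 = 15.442 → round up to 16 risers.
Each riser is 2656/16 = 166 mm (≤ 172 mm).
T = 657 − 2·166 = 325 mm, which satisfies the 294 mm minimum.
16 risers give 15 treads; going = 15 × 325 = 4875 mm.
Enclosure = 4875 + 1251 + 1594 = 7720 mm.

7720 mm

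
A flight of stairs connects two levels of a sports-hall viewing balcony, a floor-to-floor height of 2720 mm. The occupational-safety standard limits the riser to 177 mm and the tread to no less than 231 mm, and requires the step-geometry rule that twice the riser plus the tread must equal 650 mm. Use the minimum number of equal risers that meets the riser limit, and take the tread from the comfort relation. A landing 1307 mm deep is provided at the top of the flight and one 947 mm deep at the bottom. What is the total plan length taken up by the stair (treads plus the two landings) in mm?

2720 / 177 = 15.367 → round up to 16 risers.
Riser R = 2720 / 16 = 170 mm, within the 177 mm limit.
From 2R + T = 650: T = 650 − 340 = 310 mm.
Treads = 16 − 1 = 15; going = 15 × 310 = 4650 mm.
Add landings: 4650 + 1307 + 947 = 6904 mm.

6904 mm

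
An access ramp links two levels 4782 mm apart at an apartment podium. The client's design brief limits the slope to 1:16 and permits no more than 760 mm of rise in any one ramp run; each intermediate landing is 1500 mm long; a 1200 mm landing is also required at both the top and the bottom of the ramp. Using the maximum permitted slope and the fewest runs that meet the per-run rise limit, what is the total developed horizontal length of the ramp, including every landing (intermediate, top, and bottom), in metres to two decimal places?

4782 / 760 = 6.292 → round up to 7 ramp runs. That means 6 intermediate landings.
Horizontal run for 4782 mm of rise at 1:16 is 4782 × 16 = 76512 mm.
Intermediate landings: 6 × 1500 = 9000 mm.
Top and bottom landings: 2 × 1200 = 2400 mm.
Total = 76512 + 9000 + 2400 = 87912 mm.
= 87.91 m.

87.91 m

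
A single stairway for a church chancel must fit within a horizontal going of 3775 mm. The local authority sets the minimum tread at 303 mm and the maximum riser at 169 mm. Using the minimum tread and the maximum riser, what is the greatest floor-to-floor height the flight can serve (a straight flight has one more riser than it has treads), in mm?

2197 mm

Treads that fit: ⌊3775 / 303⌋ = 12.
Risers = treads + 1 = 13.
Maximum height = 13 × 169 = 2197 mm.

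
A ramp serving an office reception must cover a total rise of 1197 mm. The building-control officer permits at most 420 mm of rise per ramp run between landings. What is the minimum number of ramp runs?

3 runs

⌈1197/420⌉ = 3 ramp runs.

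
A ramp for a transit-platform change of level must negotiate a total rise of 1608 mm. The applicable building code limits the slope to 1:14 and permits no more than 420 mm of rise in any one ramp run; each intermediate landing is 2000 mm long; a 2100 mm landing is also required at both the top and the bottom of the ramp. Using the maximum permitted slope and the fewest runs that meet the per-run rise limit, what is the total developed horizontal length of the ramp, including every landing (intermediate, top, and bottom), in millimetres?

⌈1608/420⌉ = 4 ramp runs. That means 3 intermediate landings.
Horizontal run for 1608 mm of rise at 1:14 is 1608 × 14 = 22512 mm.
Intermediate landings: 3 × 2000 = 6000 mm.
Top and bottom landings: 2 × 2100 = 4200 mm.
Total = 22512 + 6000 + 4200 = 32712 mm.

32712 mm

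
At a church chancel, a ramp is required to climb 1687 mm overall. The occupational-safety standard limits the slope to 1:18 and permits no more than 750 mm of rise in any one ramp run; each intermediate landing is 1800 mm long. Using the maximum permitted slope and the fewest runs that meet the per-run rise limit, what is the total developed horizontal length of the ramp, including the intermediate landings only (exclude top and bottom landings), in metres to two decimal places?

33.97 m

1687 / 750 = 2.249 → round up to 3 ramp runs. That means 2 intermediate landings.
Ramp run (horizontal) at 1:18: 1687 × 18 = 30366 mm.
2 intermediate landings contribute 2 × 1800 = 3600 mm.
Total developed length = 30366 + 3600 = 33966 mm.
= 33.97 m.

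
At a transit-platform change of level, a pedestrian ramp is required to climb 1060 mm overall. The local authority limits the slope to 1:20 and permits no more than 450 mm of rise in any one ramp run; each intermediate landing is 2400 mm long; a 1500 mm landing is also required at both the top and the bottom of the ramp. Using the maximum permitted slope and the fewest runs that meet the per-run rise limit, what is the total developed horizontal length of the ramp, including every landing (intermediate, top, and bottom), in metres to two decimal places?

29.00 m

1060 / 450 = 2.36, so 3 ramp runs are needed. That means 2 intermediate landings.
Ramp run (horizontal) at 1:20: 1060 × 20 = 21200 mm.
Intermediate landings: 2 × 2400 = 4800 mm.
Top and bottom landings: 2 × 1500 = 3000 mm.
Total = 21200 + 4800 + 3000 = 29000 mm.
= 29.00 m.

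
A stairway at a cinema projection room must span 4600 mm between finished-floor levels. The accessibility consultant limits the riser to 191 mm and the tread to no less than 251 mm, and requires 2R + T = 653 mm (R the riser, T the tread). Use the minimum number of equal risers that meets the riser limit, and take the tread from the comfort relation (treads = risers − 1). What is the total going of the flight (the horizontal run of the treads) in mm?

6840 mm

4600 / 191 = 24.084 → round up to 25 risers.
R = 4600 ÷ 25 = 184 mm.
T = 653 − 2·184 = 285 mm, which satisfies the 251 mm minimum.
Treads = 25 − 1 = 24; going = 24 × 285 = 6840 mm.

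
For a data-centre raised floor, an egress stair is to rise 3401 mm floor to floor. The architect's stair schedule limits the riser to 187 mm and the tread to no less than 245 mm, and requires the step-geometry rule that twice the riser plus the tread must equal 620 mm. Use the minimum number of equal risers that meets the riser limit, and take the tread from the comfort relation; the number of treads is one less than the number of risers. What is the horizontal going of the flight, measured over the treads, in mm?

4716 mm

3401 / 187 = 18.187 → round up to 19 risers.
Each riser is 3401/19 = 179 mm (≤ 187 mm).
From 2R + T = 620: T = 620 − 358 = 262 mm.
19 risers give 18 treads; going = 18 × 262 = 4716 mm.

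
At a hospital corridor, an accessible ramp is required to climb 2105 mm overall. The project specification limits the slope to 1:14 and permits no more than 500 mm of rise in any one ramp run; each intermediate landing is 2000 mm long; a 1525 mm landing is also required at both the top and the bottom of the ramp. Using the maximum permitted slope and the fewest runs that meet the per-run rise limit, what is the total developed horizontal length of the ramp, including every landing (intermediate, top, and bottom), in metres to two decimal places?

At most 500 each: 2105/500 = 4.21, giving 5 ramp runs. That means 4 intermediate landings.
Ramp run (horizontal) at 1:14: 2105 × 14 = 29470 mm.
4 intermediate landings contribute 4 × 2000 = 8000 mm.
Top and bottom landings: 2 × 1525 = 3050 mm.
Total = 29470 + 8000 + 3050 = 40520 mm.
= 40.52 m.

40.52 m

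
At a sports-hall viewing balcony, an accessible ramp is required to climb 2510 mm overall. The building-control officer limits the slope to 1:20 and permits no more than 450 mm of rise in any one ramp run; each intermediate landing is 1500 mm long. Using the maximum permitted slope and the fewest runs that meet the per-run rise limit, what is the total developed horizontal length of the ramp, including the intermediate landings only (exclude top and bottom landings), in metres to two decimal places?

57.70 m

2510 / 450 = 5.578 → round up to 6 ramp runs. That means 5 intermediate landings.
Horizontal run for 2510 mm of rise at 1:20 is 2510 × 20 = 50200 mm.
Intermediate landings: 5 × 1500 = 7500 mm.
Developed length = 50200 + 7500 = 57700 mm.
= 57.70 m.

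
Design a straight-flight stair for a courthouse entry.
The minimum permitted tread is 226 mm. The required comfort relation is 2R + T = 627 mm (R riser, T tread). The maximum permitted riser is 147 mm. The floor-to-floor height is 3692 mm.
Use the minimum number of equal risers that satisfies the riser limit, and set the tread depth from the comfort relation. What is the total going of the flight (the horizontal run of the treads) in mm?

8575 mm

⌈3692/147⌉ = 26 risers.
R = 3692 ÷ 26 = 142 mm.
T = 627 − 2·142 = 343 mm, which satisfies the 226 mm minimum.
Going = (26 − 1) × 343 = 8575 mm.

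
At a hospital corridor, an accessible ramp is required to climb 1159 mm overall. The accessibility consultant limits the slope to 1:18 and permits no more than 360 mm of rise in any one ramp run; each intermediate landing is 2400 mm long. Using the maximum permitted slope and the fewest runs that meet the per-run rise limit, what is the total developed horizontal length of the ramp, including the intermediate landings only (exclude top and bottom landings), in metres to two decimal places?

28.06 m

1159 / 360 = 3.22, so 4 ramp runs are needed. That means 3 intermediate landings.
Ramp run (horizontal) at 1:18: 1159 × 18 = 20862 mm.
3 intermediate landings contribute 3 × 2400 = 7200 mm.
Total developed length = 20862 + 7200 = 28062 mm.
= 28.06 m.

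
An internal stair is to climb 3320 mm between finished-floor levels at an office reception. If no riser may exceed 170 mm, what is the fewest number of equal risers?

At most 170 each: 3320/170 = 19.53, giving 20 risers.

20 risers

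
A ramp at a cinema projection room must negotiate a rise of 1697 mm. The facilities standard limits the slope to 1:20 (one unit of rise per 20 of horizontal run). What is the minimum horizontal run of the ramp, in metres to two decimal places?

At 1:20 the run is 20 × 1697 = 33940 mm.
33940 mm = 33.94 m.

33.94 m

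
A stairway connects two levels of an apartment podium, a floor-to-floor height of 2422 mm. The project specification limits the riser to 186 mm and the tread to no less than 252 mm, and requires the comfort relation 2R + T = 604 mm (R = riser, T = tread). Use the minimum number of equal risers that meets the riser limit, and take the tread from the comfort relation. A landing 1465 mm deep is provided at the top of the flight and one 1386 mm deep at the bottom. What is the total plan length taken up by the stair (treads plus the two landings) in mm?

6205 mm

2422 / 186 = 13.022 → round up to 14 risers.
R = 2422 ÷ 14 = 173 mm.
Tread T = 604 − 2 × 173 = 258 mm (≥ 252 mm).
Going = (14 − 1) × 258 = 3354 mm.
Enclosure = 3354 + 1465 + 1386 = 6205 mm.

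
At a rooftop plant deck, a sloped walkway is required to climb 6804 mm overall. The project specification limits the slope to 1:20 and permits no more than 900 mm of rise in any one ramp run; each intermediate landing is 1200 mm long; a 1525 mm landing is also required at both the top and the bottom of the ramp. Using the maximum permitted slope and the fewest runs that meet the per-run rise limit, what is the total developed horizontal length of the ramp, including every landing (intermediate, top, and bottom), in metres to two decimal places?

At most 900 each: 6804/900 = 7.56, giving 8 ramp runs. That means 7 intermediate landings.
Horizontal run for 6804 mm of rise at 1:20 is 6804 × 20 = 136080 mm.
7 intermediate landings contribute 7 × 1200 = 8400 mm.
Top and bottom landings: 2 × 1525 = 3050 mm.
Total = 136080 + 8400 + 3050 = 147530 mm.
= 147.53 m.

147.53 m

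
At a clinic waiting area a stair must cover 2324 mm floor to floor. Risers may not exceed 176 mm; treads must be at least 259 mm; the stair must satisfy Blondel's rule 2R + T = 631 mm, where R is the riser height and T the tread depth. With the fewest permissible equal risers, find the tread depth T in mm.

299 mm

⌈2324/176⌉ = 14 risers.
Each riser is 2324/14 = 166 mm (≤ 176 mm).
From 2R + T = 631: T = 631 − 332 = 299 mm.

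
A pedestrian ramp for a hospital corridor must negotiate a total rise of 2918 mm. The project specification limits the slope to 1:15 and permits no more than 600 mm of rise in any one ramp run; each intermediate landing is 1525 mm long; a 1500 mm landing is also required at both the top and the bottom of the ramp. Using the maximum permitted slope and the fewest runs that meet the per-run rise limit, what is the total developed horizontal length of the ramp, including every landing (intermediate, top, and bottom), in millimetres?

52870 mm

2918 / 600 = 4.863 → round up to 5 ramp runs. That means 4 intermediate landings.
Horizontal run for 2918 mm of rise at 1:15 is 2918 × 15 = 43770 mm.
Intermediate landings: 4 × 1525 = 6100 mm.
Top and bottom landings: 2 × 1500 = 3000 mm.
Total = 43770 + 6100 + 3000 = 52870 mm.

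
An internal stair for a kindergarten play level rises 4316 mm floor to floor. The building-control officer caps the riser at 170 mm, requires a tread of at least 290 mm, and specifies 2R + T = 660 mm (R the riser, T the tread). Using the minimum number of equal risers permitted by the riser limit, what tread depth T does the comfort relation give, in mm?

4316 / 170 = 25.39, so 26 risers are needed.
Each riser is 4316/26 = 166 mm (≤ 170 mm).
Tread T = 660 − 2 × 166 = 328 mm (≥ 290 mm).

328 mm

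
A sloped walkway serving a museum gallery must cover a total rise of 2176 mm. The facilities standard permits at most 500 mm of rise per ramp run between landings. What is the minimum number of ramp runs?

5 runs

2176 / 500 = 4.35, so 5 ramp runs are needed.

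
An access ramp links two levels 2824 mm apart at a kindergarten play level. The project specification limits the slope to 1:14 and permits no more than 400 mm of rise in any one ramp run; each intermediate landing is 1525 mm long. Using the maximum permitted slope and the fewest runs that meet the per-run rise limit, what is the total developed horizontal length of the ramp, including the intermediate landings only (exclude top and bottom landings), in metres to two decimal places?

2824 / 400 = 7.060 → round up to 8 ramp runs. That means 7 intermediate landings.
Ramp run (horizontal) at 1:14: 2824 × 14 = 39536 mm.
Intermediate landings: 7 × 1525 = 10675 mm.
Developed length = 39536 + 10675 = 50211 mm.
= 50.21 m.

50.21 m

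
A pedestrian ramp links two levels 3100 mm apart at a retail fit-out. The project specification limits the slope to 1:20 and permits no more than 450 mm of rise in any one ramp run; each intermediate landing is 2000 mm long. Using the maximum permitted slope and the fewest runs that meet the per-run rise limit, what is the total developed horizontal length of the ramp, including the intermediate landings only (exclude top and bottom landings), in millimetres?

74000 mm

3100 / 450 = 6.89, so 7 ramp runs are needed. That means 6 intermediate landings.
Ramp run (horizontal) at 1:20: 3100 × 20 = 62000 mm.
Intermediate landings: 6 × 2000 = 12000 mm.
Total developed length = 62000 + 12000 = 74000 mm.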